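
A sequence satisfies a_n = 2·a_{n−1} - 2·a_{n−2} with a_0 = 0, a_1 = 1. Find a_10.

With companion matrix Q = [[2, -2], [1, 0]], [a_n, a_{n−1}]ᵀ = Q·[a_{n−1}, a_{n−2}]ᵀ, so [a_10, a_9]ᵀ = Q⁹·[a_1, a_0]ᵀ.
Q⁹ = [[32, -32], [16, 0]], giving [a_10, a_9]ᵀ = [[32], [16]].

32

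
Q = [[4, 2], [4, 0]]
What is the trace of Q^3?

Q^2 = [[24, 8], [16, 8]]
Q^3 = [[128, 48], [96, 32]]

160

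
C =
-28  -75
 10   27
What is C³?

tr C = -1 and det C = -6, so the characteristic polynomial is λ² − (-1)λ + (-6) with roots 2 and -3.
Eigenvectors give P = [[-5, -3], [2, 1]] with P⁻¹ = [[1, 3], [-2, -5]], and C = P·diag(2, -3)·P⁻¹.
Then C³ = P·diag(8, -27)·P⁻¹ = [[-40, 81], [16, -27]] · [[1, 3], [-2, -5]] = [[-202, -525], [70, 183]].

[[-202, -525], [70, 183]]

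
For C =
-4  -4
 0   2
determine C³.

[[-64, -48], [0, 8]]

C² = [[16, 8], [0, 4]]
C³ = [[-64, -48], [0, 8]]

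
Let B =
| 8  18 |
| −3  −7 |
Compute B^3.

tr B = 1 and det B = −2, so the characteristic polynomial is λ² − (1)λ + (−2) with roots −1 and 2.
Eigenvectors give P = [[2, 3], [−1, −1]] with P⁻¹ = [[−1, −3], [1, 2]], and B = P·diag(−1, 2)·P⁻¹.
Then B^3 = P·diag(−1, 8)·P⁻¹ = [[−2, 24], [1, −8]] · [[−1, −3], [1, 2]] = [[26, 54], [−9, −19]].

[[26, 54], [−9, −19]]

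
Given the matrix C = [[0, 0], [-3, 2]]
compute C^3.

[[0, 0], [-12, 8]]

C^2 = [[0, 0], [-6, 4]]
C^3 = [[0, 0], [-12, 8]]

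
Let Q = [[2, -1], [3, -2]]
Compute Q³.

[[2, -1], [3, -2]]

Q² = I (check: tr Q = 0 and det Q = -1), so Q³ = Q since 3 is odd.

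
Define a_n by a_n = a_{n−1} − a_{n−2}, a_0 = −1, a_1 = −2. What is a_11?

1

With companion matrix T = [[1, −1], [1, 0]], [a_n, a_{n−1}]ᵀ = T·[a_{n−1}, a_{n−2}]ᵀ, so [a_11, a_10]ᵀ = T^10·[a_1, a_0]ᵀ.
T^10 = [[−1, 1], [−1, 0]], giving [a_11, a_10]ᵀ = [[1], [2]].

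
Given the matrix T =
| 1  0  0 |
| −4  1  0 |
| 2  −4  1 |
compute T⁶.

[[1, 0, 0], [−24, 1, 0], [252, −24, 1]]

T = I + N where N = [[0, 0, 0], [−4, 0, 0], [2, −4, 0]] is strictly lower-triangular, so N³ = 0.
(I + N)⁶ = I + 6·N + 15·N² = [[1, 0, 0], [−24, 1, 0], [252, −24, 1]].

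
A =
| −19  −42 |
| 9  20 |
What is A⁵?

tr A = 1 and det A = −2, so the characteristic polynomial is λ² − (1)λ + (−2) with roots 2 and −1.
Eigenvectors give P = [[−2, 7], [1, −3]] with P⁻¹ = [[3, 7], [1, 2]], and A = P·diag(2, −1)·P⁻¹.
Then A⁵ = P·diag(32, −1)·P⁻¹ = [[−64, −7], [32, 3]] · [[3, 7], [1, 2]] = [[−199, −462], [99, 230]].

[[−199, −462], [99, 230]]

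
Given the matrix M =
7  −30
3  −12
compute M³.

[[163, −570], [57, −198]]

tr M = −5 and det M = 6, so the characteristic polynomial is λ² − (−5)λ + (6) with roots −3 and −2.
Eigenvectors give P = [[3, 10], [1, 3]] with P⁻¹ = [[−3, 10], [1, −3]], and M = P·diag(−3, −2)·P⁻¹.
Then M³ = P·diag(−27, −8)·P⁻¹ = [[−81, −80], [−27, −24]] · [[−3, 10], [1, −3]] = [[163, −570], [57, −198]].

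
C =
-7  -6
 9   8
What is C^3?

[[-19, -18], [27, 26]]

tr C = 1 and det C = -2, so the characteristic polynomial is λ² − (1)λ + (-2) with roots -1 and 2.
Eigenvectors give P = [[-1, -2], [1, 3]] with P⁻¹ = [[-3, -2], [1, 1]], and C = P·diag(-1, 2)·P⁻¹.
Then C^3 = P·diag(-1, 8)·P⁻¹ = [[1, -16], [-1, 24]] · [[-3, -2], [1, 1]] = [[-19, -18], [27, 26]].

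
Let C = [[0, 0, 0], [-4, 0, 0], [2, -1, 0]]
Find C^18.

[[0, 0, 0], [0, 0, 0], [0, 0, 0]]

C is strictly triangular, hence nilpotent: C^3 = 0, so C^18 = 0.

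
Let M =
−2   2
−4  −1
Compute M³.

M² = [[−4, −6], [12, −7]]
M³ = [[32, −2], [4, 31]]

[[32, −2], [4, 31]]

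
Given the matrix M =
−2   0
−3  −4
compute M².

[[4, 0], [18, 16]]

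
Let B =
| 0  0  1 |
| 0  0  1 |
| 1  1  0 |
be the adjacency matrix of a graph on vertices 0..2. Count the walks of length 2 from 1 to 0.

1

The number of length-2 walks from vertex 1 to vertex 0 is entry (1,0) of B^2, where B is the adjacency matrix.
B^2 = [[1, 1, 0], [1, 1, 0], [0, 0, 2]]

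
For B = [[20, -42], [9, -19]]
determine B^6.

[[442, -882], [189, -377]]

tr B = 1 and det B = -2, so the characteristic polynomial is λ² − (1)λ + (-2) with roots 2 and -1.
Eigenvectors give P = [[7, 2], [3, 1]] with P⁻¹ = [[1, -2], [-3, 7]], and B = P·diag(2, -1)·P⁻¹.
Then B^6 = P·diag(64, 1)·P⁻¹ = [[448, 2], [192, 1]] · [[1, -2], [-3, 7]] = [[442, -882], [189, -377]].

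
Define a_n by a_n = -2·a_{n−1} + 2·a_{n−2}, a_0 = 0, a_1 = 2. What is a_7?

With companion matrix T = [[-2, 2], [1, 0]], [a_n, a_{n−1}]ᵀ = T·[a_{n−1}, a_{n−2}]ᵀ, so [a_7, a_6]ᵀ = T⁶·[a_1, a_0]ᵀ.
T⁶ = [[328, -240], [-120, 88]], giving [a_7, a_6]ᵀ = [[656], [-240]].

656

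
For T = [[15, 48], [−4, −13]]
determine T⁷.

[[8751, 26256], [−2188, −6565]]

tr T = 2 and det T = −3, so the characteristic polynomial is λ² − (2)λ + (−3) with roots 3 and −1.
Eigenvectors give P = [[4, −3], [−1, 1]] with P⁻¹ = [[1, 3], [1, 4]], and T = P·diag(3, −1)·P⁻¹.
Then T⁷ = P·diag(2187, −1)·P⁻¹ = [[8748, 3], [−2187, −1]] · [[1, 3], [1, 4]] = [[8751, 26256], [−2188, −6565]].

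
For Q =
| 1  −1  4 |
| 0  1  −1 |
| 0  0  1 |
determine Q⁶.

[[1, −6, 39], [0, 1, −6], [0, 0, 1]]

Q = I + N where N = [[0, −1, 4], [0, 0, −1], [0, 0, 0]] is strictly upper-triangular, so N³ = 0.
(I + N)⁶ = I + 6·N + 15·N² = [[1, −6, 39], [0, 1, −6], [0, 0, 1]].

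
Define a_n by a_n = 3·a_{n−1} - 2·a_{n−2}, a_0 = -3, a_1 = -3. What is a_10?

With companion matrix B = [[3, -2], [1, 0]], [a_n, a_{n−1}]ᵀ = B·[a_{n−1}, a_{n−2}]ᵀ, so [a_10, a_9]ᵀ = B^9·[a_1, a_0]ᵀ.
B^9 = [[1023, -1022], [511, -510]], giving [a_10, a_9]ᵀ = [[-3], [-3]].

-3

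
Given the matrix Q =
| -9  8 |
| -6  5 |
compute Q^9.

tr Q = -4 and det Q = 3, so the characteristic polynomial is λ² − (-4)λ + (3) with roots -1 and -3.
Eigenvectors give P = [[1, 4], [1, 3]] with P⁻¹ = [[-3, 4], [1, -1]], and Q = P·diag(-1, -3)·P⁻¹.
Then Q^9 = P·diag(-1, -19683)·P⁻¹ = [[-1, -78732], [-1, -59049]] · [[-3, 4], [1, -1]] = [[-78729, 78728], [-59046, 59045]].

[[-78729, 78728], [-59046, 59045]]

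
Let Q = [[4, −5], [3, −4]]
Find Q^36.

Q² = I (check: tr Q = 0 and det Q = −1), so Q^36 = I since 36 is even.

[[1, 0], [0, 1]]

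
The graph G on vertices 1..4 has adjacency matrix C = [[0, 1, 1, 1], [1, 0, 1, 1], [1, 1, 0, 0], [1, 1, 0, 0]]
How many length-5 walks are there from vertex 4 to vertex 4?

The number of length-5 walks from vertex 4 to vertex 4 is entry (4,4) of C^5, where C is the adjacency matrix.
C^2 = [[3, 2, 1, 1], [2, 3, 1, 1], [1, 1, 2, 2], [1, 1, 2, 2]]
C^3 = [[4, 5, 5, 5], [5, 4, 5, 5], [5, 5, 2, 2], [5, 5, 2, 2]]
C^4 = [[15, 14, 9, 9], [14, 15, 9, 9], [9, 9, 10, 10], [9, 9, 10, 10]]
C^5 = [[32, 33, 29, 29], [33, 32, 29, 29], [29, 29, 18, 18], [29, 29, 18, 18]]

18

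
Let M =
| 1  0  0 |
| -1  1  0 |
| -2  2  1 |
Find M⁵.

M = I + N where N = [[0, 0, 0], [-1, 0, 0], [-2, 2, 0]] is strictly lower-triangular, so N³ = 0.
(I + N)⁵ = I + 5·N + 10·N² = [[1, 0, 0], [-5, 1, 0], [-30, 10, 1]].

[[1, 0, 0], [-5, 1, 0], [-30, 10, 1]]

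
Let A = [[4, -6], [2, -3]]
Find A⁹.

[[4, -6], [2, -3]]

A² = A (a projection; rank 1, trace 1), so A⁹ = A.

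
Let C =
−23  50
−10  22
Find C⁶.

tr C = −1 and det C = −6, so the characteristic polynomial is λ² − (−1)λ + (−6) with roots 2 and −3.
Eigenvectors give P = [[2, 5], [1, 2]] with P⁻¹ = [[−2, 5], [1, −2]], and C = P·diag(2, −3)·P⁻¹.
Then C⁶ = P·diag(64, 729)·P⁻¹ = [[128, 3645], [64, 1458]] · [[−2, 5], [1, −2]] = [[3389, −6650], [1330, −2596]].

[[3389, −6650], [1330, −2596]]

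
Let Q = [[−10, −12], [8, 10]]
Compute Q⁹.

tr Q = 0 and det Q = −4, so the characteristic polynomial is λ² − (0)λ + (−4) with roots 2 and −2.
Eigenvectors give P = [[−1, 3], [1, −2]] with P⁻¹ = [[2, 3], [1, 1]], and Q = P·diag(2, −2)·P⁻¹.
Then Q⁹ = P·diag(512, −512)·P⁻¹ = [[−512, −1536], [512, 1024]] · [[2, 3], [1, 1]] = [[−2560, −3072], [2048, 2560]].

[[−2560, −3072], [2048, 2560]]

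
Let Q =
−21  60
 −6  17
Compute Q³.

[[−261, 780], [−78, 233]]

tr Q = −4 and det Q = 3, so the characteristic polynomial is λ² − (−4)λ + (3) with roots −1 and −3.
Eigenvectors give P = [[3, 10], [1, 3]] with P⁻¹ = [[−3, 10], [1, −3]], and Q = P·diag(−1, −3)·P⁻¹.
Then Q³ = P·diag(−1, −27)·P⁻¹ = [[−3, −270], [−1, −81]] · [[−3, 10], [1, −3]] = [[−261, 780], [−78, 233]].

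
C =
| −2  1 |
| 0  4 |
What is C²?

[[4, 2], [0, 16]]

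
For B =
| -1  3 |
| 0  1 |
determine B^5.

B² = I (check: tr B = 0 and det B = -1), so B^5 = B since 5 is odd.

[[-1, 3], [0, 1]]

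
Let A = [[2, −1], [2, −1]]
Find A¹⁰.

[[2, −1], [2, −1]]

A² = A (a projection; rank 1, trace 1), so A¹⁰ = A.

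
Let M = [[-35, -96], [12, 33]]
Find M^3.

[[-251, -672], [84, 225]]

tr M = -2 and det M = -3, so the characteristic polynomial is λ² − (-2)λ + (-3) with roots 1 and -3.
Eigenvectors give P = [[-8, -3], [3, 1]] with P⁻¹ = [[1, 3], [-3, -8]], and M = P·diag(1, -3)·P⁻¹.
Then M^3 = P·diag(1, -27)·P⁻¹ = [[-8, 81], [3, -27]] · [[1, 3], [-3, -8]] = [[-251, -672], [84, 225]].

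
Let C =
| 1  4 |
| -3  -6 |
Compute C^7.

[[6049, 8236], [-6177, -8364]]

tr C = -5 and det C = 6, so the characteristic polynomial is λ² − (-5)λ + (6) with roots -2 and -3.
Eigenvectors give P = [[4, -1], [-3, 1]] with P⁻¹ = [[1, 1], [3, 4]], and C = P·diag(-2, -3)·P⁻¹.
Then C^7 = P·diag(-128, -2187)·P⁻¹ = [[-512, 2187], [384, -2187]] · [[1, 1], [3, 4]] = [[6049, 8236], [-6177, -8364]].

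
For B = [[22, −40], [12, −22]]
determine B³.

[[88, −160], [48, −88]]

tr B = 0 and det B = −4, so the characteristic polynomial is λ² − (0)λ + (−4) with roots −2 and 2.
Eigenvectors give P = [[−5, 2], [−3, 1]] with P⁻¹ = [[1, −2], [3, −5]], and B = P·diag(−2, 2)·P⁻¹.
Then B³ = P·diag(−8, 8)·P⁻¹ = [[40, 16], [24, 8]] · [[1, −2], [3, −5]] = [[88, −160], [48, −88]].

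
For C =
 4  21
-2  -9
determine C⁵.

tr C = -5 and det C = 6, so the characteristic polynomial is λ² − (-5)λ + (6) with roots -2 and -3.
Eigenvectors give P = [[7, -3], [-2, 1]] with P⁻¹ = [[1, 3], [2, 7]], and C = P·diag(-2, -3)·P⁻¹.
Then C⁵ = P·diag(-32, -243)·P⁻¹ = [[-224, 729], [64, -243]] · [[1, 3], [2, 7]] = [[1234, 4431], [-422, -1509]].

[[1234, 4431], [-422, -1509]]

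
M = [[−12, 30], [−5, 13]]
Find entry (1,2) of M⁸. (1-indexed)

37830

tr M = 1 and det M = −6, so the characteristic polynomial is λ² − (1)λ + (−6) with roots 3 and −2.
Eigenvectors give P = [[2, −3], [1, −1]] with P⁻¹ = [[−1, 3], [−1, 2]], and M = P·diag(3, −2)·P⁻¹.
Then M⁸ = P·diag(6561, 256)·P⁻¹ = [[13122, −768], [6561, −256]] · [[−1, 3], [−1, 2]] = [[−12354, 37830], [−6305, 19171]].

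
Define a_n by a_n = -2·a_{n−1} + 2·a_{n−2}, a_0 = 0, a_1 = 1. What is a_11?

18272

With companion matrix Q = [[-2, 2], [1, 0]], [a_n, a_{n−1}]ᵀ = Q·[a_{n−1}, a_{n−2}]ᵀ, so [a_11, a_10]ᵀ = Q^10·[a_1, a_0]ᵀ.
Q^10 = [[18272, -13376], [-6688, 4896]], giving [a_11, a_10]ᵀ = [[18272], [-6688]].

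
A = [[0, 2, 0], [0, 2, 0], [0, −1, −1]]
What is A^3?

[[0, 8, 0], [0, 8, 0], [0, −3, −1]]

A^2 = [[0, 4, 0], [0, 4, 0], [0, −1, 1]]
A^3 = [[0, 8, 0], [0, 8, 0], [0, −3, −1]]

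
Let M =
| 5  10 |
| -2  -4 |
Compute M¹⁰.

M² = M (a projection; rank 1, trace 1), so M¹⁰ = M.

[[5, 10], [-2, -4]]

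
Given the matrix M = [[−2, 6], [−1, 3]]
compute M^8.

M² = M (a projection; rank 1, trace 1), so M^8 = M.

[[−2, 6], [−1, 3]]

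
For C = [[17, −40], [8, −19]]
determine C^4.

[[−319, 800], [−160, 401]]

tr C = −2 and det C = −3, so the characteristic polynomial is λ² − (−2)λ + (−3) with roots −3 and 1.
Eigenvectors give P = [[2, 5], [1, 2]] with P⁻¹ = [[−2, 5], [1, −2]], and C = P·diag(−3, 1)·P⁻¹.
Then C^4 = P·diag(81, 1)·P⁻¹ = [[162, 5], [81, 2]] · [[−2, 5], [1, −2]] = [[−319, 800], [−160, 401]].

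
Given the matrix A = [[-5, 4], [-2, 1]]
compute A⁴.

[[161, -160], [80, -79]]

tr A = -4 and det A = 3, so the characteristic polynomial is λ² − (-4)λ + (3) with roots -3 and -1.
Eigenvectors give P = [[2, 1], [1, 1]] with P⁻¹ = [[1, -1], [-1, 2]], and A = P·diag(-3, -1)·P⁻¹.
Then A⁴ = P·diag(81, 1)·P⁻¹ = [[162, 1], [81, 1]] · [[1, -1], [-1, 2]] = [[161, -160], [80, -79]].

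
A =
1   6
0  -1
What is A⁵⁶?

A² = I (check: tr A = 0 and det A = -1), so A⁵⁶ = I since 56 is even.

[[1, 0], [0, 1]]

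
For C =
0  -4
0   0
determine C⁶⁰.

C is strictly triangular, hence nilpotent: C² = 0, so C⁶⁰ = 0.

[[0, 0], [0, 0]]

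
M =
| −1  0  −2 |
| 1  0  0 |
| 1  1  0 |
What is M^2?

[[−1, −2, 2], [−1, 0, −2], [0, 0, −2]]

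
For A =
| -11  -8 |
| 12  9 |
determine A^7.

tr A = -2 and det A = -3, so the characteristic polynomial is λ² − (-2)λ + (-3) with roots -3 and 1.
Eigenvectors give P = [[-1, -2], [1, 3]] with P⁻¹ = [[-3, -2], [1, 1]], and A = P·diag(-3, 1)·P⁻¹.
Then A^7 = P·diag(-2187, 1)·P⁻¹ = [[2187, -2], [-2187, 3]] · [[-3, -2], [1, 1]] = [[-6563, -4376], [6564, 4377]].

[[-6563, -4376], [6564, 4377]]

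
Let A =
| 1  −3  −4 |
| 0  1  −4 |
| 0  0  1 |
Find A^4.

[[1, −12, 56], [0, 1, −16], [0, 0, 1]]

A = I + N where N = [[0, −3, −4], [0, 0, −4], [0, 0, 0]] is strictly upper-triangular, so N^3 = 0.
(I + N)^4 = I + 4·N + 6·N^2 = [[1, −12, 56], [0, 1, −16], [0, 0, 1]].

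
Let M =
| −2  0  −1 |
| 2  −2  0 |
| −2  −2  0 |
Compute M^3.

[[−12, −8, −6], [28, −4, 8], [4, −12, 0]]

M^2 = [[6, 2, 2], [−8, 4, −2], [0, 4, 2]]
M^3 = [[−12, −8, −6], [28, −4, 8], [4, −12, 0]]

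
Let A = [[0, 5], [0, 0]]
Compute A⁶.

A is strictly triangular, hence nilpotent: A² = 0, so A⁶ = 0.

[[0, 0], [0, 0]]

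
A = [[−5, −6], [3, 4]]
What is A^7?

[[−257, −258], [129, 130]]

tr A = −1 and det A = −2, so the characteristic polynomial is λ² − (−1)λ + (−2) with roots 1 and −2.
Eigenvectors give P = [[−1, −2], [1, 1]] with P⁻¹ = [[1, 2], [−1, −1]], and A = P·diag(1, −2)·P⁻¹.
Then A^7 = P·diag(1, −128)·P⁻¹ = [[−1, 256], [1, −128]] · [[1, 2], [−1, −1]] = [[−257, −258], [129, 130]].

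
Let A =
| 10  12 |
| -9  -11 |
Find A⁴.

tr A = -1 and det A = -2, so the characteristic polynomial is λ² − (-1)λ + (-2) with roots -2 and 1.
Eigenvectors give P = [[-1, 4], [1, -3]] with P⁻¹ = [[3, 4], [1, 1]], and A = P·diag(-2, 1)·P⁻¹.
Then A⁴ = P·diag(16, 1)·P⁻¹ = [[-16, 4], [16, -3]] · [[3, 4], [1, 1]] = [[-44, -60], [45, 61]].

[[-44, -60], [45, 61]]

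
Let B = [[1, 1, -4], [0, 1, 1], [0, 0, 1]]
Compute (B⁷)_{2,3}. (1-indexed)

B = I + N where N = [[0, 1, -4], [0, 0, 1], [0, 0, 0]] is strictly upper-triangular, so N³ = 0.
(I + N)⁷ = I + 7·N + 21·N² = [[1, 7, -7], [0, 1, 7], [0, 0, 1]].

7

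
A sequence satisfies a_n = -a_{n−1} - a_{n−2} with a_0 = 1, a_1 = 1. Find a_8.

-2

With companion matrix T = [[-1, -1], [1, 0]], [a_n, a_{n−1}]ᵀ = T·[a_{n−1}, a_{n−2}]ᵀ, so [a_8, a_7]ᵀ = T⁷·[a_1, a_0]ᵀ.
T⁷ = [[-1, -1], [1, 0]], giving [a_8, a_7]ᵀ = [[-2], [1]].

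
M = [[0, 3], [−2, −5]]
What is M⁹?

tr M = −5 and det M = 6, so the characteristic polynomial is λ² − (−5)λ + (6) with roots −3 and −2.
Eigenvectors give P = [[1, −3], [−1, 2]] with P⁻¹ = [[−2, −3], [−1, −1]], and M = P·diag(−3, −2)·P⁻¹.
Then M⁹ = P·diag(−19683, −512)·P⁻¹ = [[−19683, 1536], [19683, −1024]] · [[−2, −3], [−1, −1]] = [[37830, 57513], [−38342, −58025]].

[[37830, 57513], [−38342, −58025]]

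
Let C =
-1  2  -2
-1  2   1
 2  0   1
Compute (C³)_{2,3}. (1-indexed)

5

C² = [[-5, 2, 2], [1, 2, 5], [0, 4, -3]]
C³ = [[7, -6, 14], [7, 6, 5], [-10, 8, 1]]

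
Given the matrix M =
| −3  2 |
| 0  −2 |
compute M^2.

[[9, −10], [0, 4]]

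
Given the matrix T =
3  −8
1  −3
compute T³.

T² = I (check: tr T = 0 and det T = −1), so T³ = T since 3 is odd.

[[3, −8], [1, −3]]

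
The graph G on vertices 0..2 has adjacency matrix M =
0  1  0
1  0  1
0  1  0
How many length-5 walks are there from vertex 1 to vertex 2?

The number of length-5 walks from vertex 1 to vertex 2 is entry (1,2) of M⁵, where M is the adjacency matrix.
M² = [[1, 0, 1], [0, 2, 0], [1, 0, 1]]
M³ = [[0, 2, 0], [2, 0, 2], [0, 2, 0]]
M⁴ = [[2, 0, 2], [0, 4, 0], [2, 0, 2]]
M⁵ = [[0, 4, 0], [4, 0, 4], [0, 4, 0]]

4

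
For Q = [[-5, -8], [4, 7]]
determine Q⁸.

tr Q = 2 and det Q = -3, so the characteristic polynomial is λ² − (2)λ + (-3) with roots 3 and -1.
Eigenvectors give P = [[-1, 2], [1, -1]] with P⁻¹ = [[1, 2], [1, 1]], and Q = P·diag(3, -1)·P⁻¹.
Then Q⁸ = P·diag(6561, 1)·P⁻¹ = [[-6561, 2], [6561, -1]] · [[1, 2], [1, 1]] = [[-6559, -13120], [6560, 13121]].

[[-6559, -13120], [6560, 13121]]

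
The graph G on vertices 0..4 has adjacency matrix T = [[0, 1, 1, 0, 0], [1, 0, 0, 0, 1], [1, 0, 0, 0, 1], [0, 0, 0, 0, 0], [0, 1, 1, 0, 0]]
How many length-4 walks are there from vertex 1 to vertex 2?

8

The number of length-4 walks from vertex 1 to vertex 2 is entry (1,2) of T⁴, where T is the adjacency matrix.
T² = [[2, 0, 0, 0, 2], [0, 2, 2, 0, 0], [0, 2, 2, 0, 0], [0, 0, 0, 0, 0], [2, 0, 0, 0, 2]]
T³ = [[0, 4, 4, 0, 0], [4, 0, 0, 0, 4], [4, 0, 0, 0, 4], [0, 0, 0, 0, 0], [0, 4, 4, 0, 0]]
T⁴ = [[8, 0, 0, 0, 8], [0, 8, 8, 0, 0], [0, 8, 8, 0, 0], [0, 0, 0, 0, 0], [8, 0, 0, 0, 8]]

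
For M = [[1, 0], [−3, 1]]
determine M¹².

[[1, 0], [−36, 1]]

M = I + N where N = [[0, 0], [−3, 0]] is strictly lower-triangular, so N² = 0.
(I + N)¹² = I + 12·N = [[1, 0], [−36, 1]].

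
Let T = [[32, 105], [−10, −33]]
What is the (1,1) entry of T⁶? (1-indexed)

−3926

tr T = −1 and det T = −6, so the characteristic polynomial is λ² − (−1)λ + (−6) with roots −3 and 2.
Eigenvectors give P = [[3, −7], [−1, 2]] with P⁻¹ = [[−2, −7], [−1, −3]], and T = P·diag(−3, 2)·P⁻¹.
Then T⁶ = P·diag(729, 64)·P⁻¹ = [[2187, −448], [−729, 128]] · [[−2, −7], [−1, −3]] = [[−3926, −13965], [1330, 4719]].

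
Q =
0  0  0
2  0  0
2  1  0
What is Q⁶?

Q is strictly triangular, hence nilpotent: Q³ = 0, so Q⁶ = 0.

[[0, 0, 0], [0, 0, 0], [0, 0, 0]]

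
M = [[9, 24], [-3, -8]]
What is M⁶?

M² = M (a projection; rank 1, trace 1), so M⁶ = M.

[[9, 24], [-3, -8]]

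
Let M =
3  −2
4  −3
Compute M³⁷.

[[3, −2], [4, −3]]

M² = I (check: tr M = 0 and det M = −1), so M³⁷ = M since 37 is odd.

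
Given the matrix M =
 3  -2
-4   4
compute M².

[[17, -14], [-28, 24]]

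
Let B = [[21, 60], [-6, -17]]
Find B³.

[[261, 780], [-78, -233]]

tr B = 4 and det B = 3, so the characteristic polynomial is λ² − (4)λ + (3) with roots 1 and 3.
Eigenvectors give P = [[-3, 10], [1, -3]] with P⁻¹ = [[3, 10], [1, 3]], and B = P·diag(1, 3)·P⁻¹.
Then B³ = P·diag(1, 27)·P⁻¹ = [[-3, 270], [1, -81]] · [[3, 10], [1, 3]] = [[261, 780], [-78, -233]].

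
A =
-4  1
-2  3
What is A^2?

[[14, -1], [2, 7]]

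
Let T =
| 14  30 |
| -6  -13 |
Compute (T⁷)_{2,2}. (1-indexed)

-517

tr T = 1 and det T = -2, so the characteristic polynomial is λ² − (1)λ + (-2) with roots 2 and -1.
Eigenvectors give P = [[5, -2], [-2, 1]] with P⁻¹ = [[1, 2], [2, 5]], and T = P·diag(2, -1)·P⁻¹.
Then T⁷ = P·diag(128, -1)·P⁻¹ = [[640, 2], [-256, -1]] · [[1, 2], [2, 5]] = [[644, 1290], [-258, -517]].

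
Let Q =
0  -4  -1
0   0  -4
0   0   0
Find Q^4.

[[0, 0, 0], [0, 0, 0], [0, 0, 0]]

Q is strictly triangular, hence nilpotent: Q^3 = 0, so Q^4 = 0.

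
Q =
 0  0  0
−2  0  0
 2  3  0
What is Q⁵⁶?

[[0, 0, 0], [0, 0, 0], [0, 0, 0]]

Q is strictly triangular, hence nilpotent: Q³ = 0, so Q⁵⁶ = 0.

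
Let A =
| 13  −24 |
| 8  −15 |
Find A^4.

[[−239, 480], [−160, 321]]

tr A = −2 and det A = −3, so the characteristic polynomial is λ² − (−2)λ + (−3) with roots −3 and 1.
Eigenvectors give P = [[3, 2], [2, 1]] with P⁻¹ = [[−1, 2], [2, −3]], and A = P·diag(−3, 1)·P⁻¹.
Then A^4 = P·diag(81, 1)·P⁻¹ = [[243, 2], [162, 1]] · [[−1, 2], [2, −3]] = [[−239, 480], [−160, 321]].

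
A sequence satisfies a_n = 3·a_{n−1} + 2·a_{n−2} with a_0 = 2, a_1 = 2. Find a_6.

With companion matrix T = [[3, 2], [1, 0]], [a_n, a_{n−1}]ᵀ = T·[a_{n−1}, a_{n−2}]ᵀ, so [a_6, a_5]ᵀ = T⁵·[a_1, a_0]ᵀ.
T⁵ = [[495, 278], [139, 78]], giving [a_6, a_5]ᵀ = [[1546], [434]].

1546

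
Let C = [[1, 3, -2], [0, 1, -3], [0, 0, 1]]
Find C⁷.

C = I + N where N = [[0, 3, -2], [0, 0, -3], [0, 0, 0]] is strictly upper-triangular, so N³ = 0.
(I + N)⁷ = I + 7·N + 21·N² = [[1, 21, -203], [0, 1, -21], [0, 0, 1]].

[[1, 21, -203], [0, 1, -21], [0, 0, 1]]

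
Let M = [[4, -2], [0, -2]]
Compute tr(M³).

56

M² = [[16, -4], [0, 4]]
M³ = [[64, -24], [0, -8]]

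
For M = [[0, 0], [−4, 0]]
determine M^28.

M is strictly triangular, hence nilpotent: M^2 = 0, so M^28 = 0.

[[0, 0], [0, 0]]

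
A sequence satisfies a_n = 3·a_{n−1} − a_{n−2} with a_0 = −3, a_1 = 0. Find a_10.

7752

With companion matrix Q = [[3, −1], [1, 0]], [a_n, a_{n−1}]ᵀ = Q·[a_{n−1}, a_{n−2}]ᵀ, so [a_10, a_9]ᵀ = Q^9·[a_1, a_0]ᵀ.
Q^9 = [[6765, −2584], [2584, −987]], giving [a_10, a_9]ᵀ = [[7752], [2961]].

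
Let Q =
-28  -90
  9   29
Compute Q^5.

tr Q = 1 and det Q = -2, so the characteristic polynomial is λ² − (1)λ + (-2) with roots 2 and -1.
Eigenvectors give P = [[-3, -10], [1, 3]] with P⁻¹ = [[3, 10], [-1, -3]], and Q = P·diag(2, -1)·P⁻¹.
Then Q^5 = P·diag(32, -1)·P⁻¹ = [[-96, 10], [32, -3]] · [[3, 10], [-1, -3]] = [[-298, -990], [99, 329]].

[[-298, -990], [99, 329]]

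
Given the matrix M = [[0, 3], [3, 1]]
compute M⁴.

M² = [[9, 3], [3, 10]]
M³ = [[9, 30], [30, 19]]
M⁴ = [[90, 57], [57, 109]]

[[90, 57], [57, 109]]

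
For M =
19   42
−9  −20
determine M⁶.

tr M = −1 and det M = −2, so the characteristic polynomial is λ² − (−1)λ + (−2) with roots −2 and 1.
Eigenvectors give P = [[2, −7], [−1, 3]] with P⁻¹ = [[−3, −7], [−1, −2]], and M = P·diag(−2, 1)·P⁻¹.
Then M⁶ = P·diag(64, 1)·P⁻¹ = [[128, −7], [−64, 3]] · [[−3, −7], [−1, −2]] = [[−377, −882], [189, 442]].

[[−377, −882], [189, 442]]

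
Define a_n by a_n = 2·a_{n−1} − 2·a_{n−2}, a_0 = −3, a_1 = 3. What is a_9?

With companion matrix B = [[2, −2], [1, 0]], [a_n, a_{n−1}]ᵀ = B·[a_{n−1}, a_{n−2}]ᵀ, so [a_9, a_8]ᵀ = B⁸·[a_1, a_0]ᵀ.
B⁸ = [[16, 0], [0, 16]], giving [a_9, a_8]ᵀ = [[48], [−48]].

48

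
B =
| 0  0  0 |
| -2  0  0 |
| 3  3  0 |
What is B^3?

B is strictly triangular, hence nilpotent: B^3 = 0, so B^3 = 0.

[[0, 0, 0], [0, 0, 0], [0, 0, 0]]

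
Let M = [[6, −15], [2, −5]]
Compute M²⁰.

[[6, −15], [2, −5]]

M² = M (a projection; rank 1, trace 1), so M²⁰ = M.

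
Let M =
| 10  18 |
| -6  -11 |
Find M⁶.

[[-188, -378], [126, 253]]

tr M = -1 and det M = -2, so the characteristic polynomial is λ² − (-1)λ + (-2) with roots -2 and 1.
Eigenvectors give P = [[3, 2], [-2, -1]] with P⁻¹ = [[-1, -2], [2, 3]], and M = P·diag(-2, 1)·P⁻¹.
Then M⁶ = P·diag(64, 1)·P⁻¹ = [[192, 2], [-128, -1]] · [[-1, -2], [2, 3]] = [[-188, -378], [126, 253]].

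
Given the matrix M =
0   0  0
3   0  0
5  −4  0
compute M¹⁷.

M is strictly triangular, hence nilpotent: M³ = 0, so M¹⁷ = 0.

[[0, 0, 0], [0, 0, 0], [0, 0, 0]]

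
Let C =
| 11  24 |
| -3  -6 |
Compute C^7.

[[18659, 49416], [-6177, -16344]]

tr C = 5 and det C = 6, so the characteristic polynomial is λ² − (5)λ + (6) with roots 3 and 2.
Eigenvectors give P = [[-3, -8], [1, 3]] with P⁻¹ = [[-3, -8], [1, 3]], and C = P·diag(3, 2)·P⁻¹.
Then C^7 = P·diag(2187, 128)·P⁻¹ = [[-6561, -1024], [2187, 384]] · [[-3, -8], [1, 3]] = [[18659, 49416], [-6177, -16344]].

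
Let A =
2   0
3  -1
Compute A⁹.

tr A = 1 and det A = -2, so the characteristic polynomial is λ² − (1)λ + (-2) with roots 2 and -1.
Eigenvectors give P = [[1, 0], [1, -1]] with P⁻¹ = [[1, 0], [1, -1]], and A = P·diag(2, -1)·P⁻¹.
Then A⁹ = P·diag(512, -1)·P⁻¹ = [[512, 0], [512, 1]] · [[1, 0], [1, -1]] = [[512, 0], [513, -1]].

[[512, 0], [513, -1]]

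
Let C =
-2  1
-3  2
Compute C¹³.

[[-2, 1], [-3, 2]]

C² = I (check: tr C = 0 and det C = -1), so C¹³ = C since 13 is odd.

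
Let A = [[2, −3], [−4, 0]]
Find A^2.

[[16, −6], [−8, 12]]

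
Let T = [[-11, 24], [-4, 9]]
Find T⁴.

[[241, -480], [80, -159]]

tr T = -2 and det T = -3, so the characteristic polynomial is λ² − (-2)λ + (-3) with roots -3 and 1.
Eigenvectors give P = [[-3, -2], [-1, -1]] with P⁻¹ = [[-1, 2], [1, -3]], and T = P·diag(-3, 1)·P⁻¹.
Then T⁴ = P·diag(81, 1)·P⁻¹ = [[-243, -2], [-81, -1]] · [[-1, 2], [1, -3]] = [[241, -480], [80, -159]].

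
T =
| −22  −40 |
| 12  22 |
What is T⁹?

[[−5632, −10240], [3072, 5632]]

tr T = 0 and det T = −4, so the characteristic polynomial is λ² − (0)λ + (−4) with roots −2 and 2.
Eigenvectors give P = [[−2, −5], [1, 3]] with P⁻¹ = [[−3, −5], [1, 2]], and T = P·diag(−2, 2)·P⁻¹.
Then T⁹ = P·diag(−512, 512)·P⁻¹ = [[1024, −2560], [−512, 1536]] · [[−3, −5], [1, 2]] = [[−5632, −10240], [3072, 5632]].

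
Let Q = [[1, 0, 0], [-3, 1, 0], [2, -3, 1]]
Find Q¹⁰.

Q = I + N where N = [[0, 0, 0], [-3, 0, 0], [2, -3, 0]] is strictly lower-triangular, so N³ = 0.
(I + N)¹⁰ = I + 10·N + 45·N² = [[1, 0, 0], [-30, 1, 0], [425, -30, 1]].

[[1, 0, 0], [-30, 1, 0], [425, -30, 1]]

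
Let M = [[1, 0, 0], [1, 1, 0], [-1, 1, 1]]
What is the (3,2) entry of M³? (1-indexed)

M = I + N where N = [[0, 0, 0], [1, 0, 0], [-1, 1, 0]] is strictly lower-triangular, so N³ = 0.
(I + N)³ = I + 3·N + 3·N² = [[1, 0, 0], [3, 1, 0], [0, 3, 1]].

3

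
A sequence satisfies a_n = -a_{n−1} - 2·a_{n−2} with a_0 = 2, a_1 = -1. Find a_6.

With companion matrix A = [[-1, -2], [1, 0]], [a_n, a_{n−1}]ᵀ = A·[a_{n−1}, a_{n−2}]ᵀ, so [a_6, a_5]ᵀ = A^5·[a_1, a_0]ᵀ.
A^5 = [[-5, 2], [-1, -6]], giving [a_6, a_5]ᵀ = [[9], [-11]].

9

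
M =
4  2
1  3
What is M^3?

[[86, 78], [39, 47]]

M^2 = [[18, 14], [7, 11]]
M^3 = [[86, 78], [39, 47]]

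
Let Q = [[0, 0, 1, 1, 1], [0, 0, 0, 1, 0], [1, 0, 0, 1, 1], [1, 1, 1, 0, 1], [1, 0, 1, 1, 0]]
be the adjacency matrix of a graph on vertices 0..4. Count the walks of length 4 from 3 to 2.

22

The number of length-4 walks from vertex 3 to vertex 2 is entry (3,2) of Q⁴, where Q is the adjacency matrix.
Q² = [[3, 1, 2, 2, 2], [1, 1, 1, 0, 1], [2, 1, 3, 2, 2], [2, 0, 2, 4, 2], [2, 1, 2, 2, 3]]
Q³ = [[6, 2, 7, 8, 7], [2, 0, 2, 4, 2], [7, 2, 6, 8, 7], [8, 4, 8, 6, 8], [7, 2, 7, 8, 6]]
Q⁴ = [[22, 8, 21, 22, 21], [8, 4, 8, 6, 8], [21, 8, 22, 22, 21], [22, 6, 22, 28, 22], [21, 8, 21, 22, 22]]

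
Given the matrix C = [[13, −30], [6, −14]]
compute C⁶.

tr C = −1 and det C = −2, so the characteristic polynomial is λ² − (−1)λ + (−2) with roots −2 and 1.
Eigenvectors give P = [[−2, −5], [−1, −2]] with P⁻¹ = [[2, −5], [−1, 2]], and C = P·diag(−2, 1)·P⁻¹.
Then C⁶ = P·diag(64, 1)·P⁻¹ = [[−128, −5], [−64, −2]] · [[2, −5], [−1, 2]] = [[−251, 630], [−126, 316]].

[[−251, 630], [−126, 316]]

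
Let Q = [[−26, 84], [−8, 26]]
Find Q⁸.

tr Q = 0 and det Q = −4, so the characteristic polynomial is λ² − (0)λ + (−4) with roots −2 and 2.
Eigenvectors give P = [[7, 3], [2, 1]] with P⁻¹ = [[1, −3], [−2, 7]], and Q = P·diag(−2, 2)·P⁻¹.
Then Q⁸ = P·diag(256, 256)·P⁻¹ = [[1792, 768], [512, 256]] · [[1, −3], [−2, 7]] = [[256, 0], [0, 256]].

[[256, 0], [0, 256]]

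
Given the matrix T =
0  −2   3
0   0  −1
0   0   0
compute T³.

T is strictly triangular, hence nilpotent: T³ = 0, so T³ = 0.

[[0, 0, 0], [0, 0, 0], [0, 0, 0]]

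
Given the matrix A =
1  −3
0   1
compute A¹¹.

[[1, −33], [0, 1]]

A = I + N where N = [[0, −3], [0, 0]] is strictly upper-triangular, so N² = 0.
(I + N)¹¹ = I + 11·N = [[1, −33], [0, 1]].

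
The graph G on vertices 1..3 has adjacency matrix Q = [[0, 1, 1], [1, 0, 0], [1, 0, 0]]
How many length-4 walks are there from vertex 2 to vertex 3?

2

The number of length-4 walks from vertex 2 to vertex 3 is entry (2,3) of Q⁴, where Q is the adjacency matrix.
Q² = [[2, 0, 0], [0, 1, 1], [0, 1, 1]]
Q³ = [[0, 2, 2], [2, 0, 0], [2, 0, 0]]
Q⁴ = [[4, 0, 0], [0, 2, 2], [0, 2, 2]]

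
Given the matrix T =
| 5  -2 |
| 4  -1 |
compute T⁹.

tr T = 4 and det T = 3, so the characteristic polynomial is λ² − (4)λ + (3) with roots 3 and 1.
Eigenvectors give P = [[1, 1], [1, 2]] with P⁻¹ = [[2, -1], [-1, 1]], and T = P·diag(3, 1)·P⁻¹.
Then T⁹ = P·diag(19683, 1)·P⁻¹ = [[19683, 1], [19683, 2]] · [[2, -1], [-1, 1]] = [[39365, -19682], [39364, -19681]].

[[39365, -19682], [39364, -19681]]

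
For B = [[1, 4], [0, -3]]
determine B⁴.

[[1, -80], [0, 81]]

B² = [[1, -8], [0, 9]]
B³ = [[1, 28], [0, -27]]
B⁴ = [[1, -80], [0, 81]]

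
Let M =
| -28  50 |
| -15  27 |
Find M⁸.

tr M = -1 and det M = -6, so the characteristic polynomial is λ² − (-1)λ + (-6) with roots 2 and -3.
Eigenvectors give P = [[-5, 2], [-3, 1]] with P⁻¹ = [[1, -2], [3, -5]], and M = P·diag(2, -3)·P⁻¹.
Then M⁸ = P·diag(256, 6561)·P⁻¹ = [[-1280, 13122], [-768, 6561]] · [[1, -2], [3, -5]] = [[38086, -63050], [18915, -31269]].

[[38086, -63050], [18915, -31269]]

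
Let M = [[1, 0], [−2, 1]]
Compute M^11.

M = I + N where N = [[0, 0], [−2, 0]] is strictly lower-triangular, so N^2 = 0.
(I + N)^11 = I + 11·N = [[1, 0], [−22, 1]].

[[1, 0], [−22, 1]]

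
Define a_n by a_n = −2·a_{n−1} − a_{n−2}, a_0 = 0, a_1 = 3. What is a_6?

With companion matrix A = [[−2, −1], [1, 0]], [a_n, a_{n−1}]ᵀ = A·[a_{n−1}, a_{n−2}]ᵀ, so [a_6, a_5]ᵀ = A⁵·[a_1, a_0]ᵀ.
A⁵ = [[−6, −5], [5, 4]], giving [a_6, a_5]ᵀ = [[−18], [15]].

−18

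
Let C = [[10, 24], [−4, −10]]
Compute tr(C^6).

128

tr C = 0 and det C = −4, so the characteristic polynomial is λ² − (0)λ + (−4) with roots −2 and 2.
Eigenvectors give P = [[−2, −3], [1, 1]] with P⁻¹ = [[1, 3], [−1, −2]], and C = P·diag(−2, 2)·P⁻¹.
Then C^6 = P·diag(64, 64)·P⁻¹ = [[−128, −192], [64, 64]] · [[1, 3], [−1, −2]] = [[64, 0], [0, 64]].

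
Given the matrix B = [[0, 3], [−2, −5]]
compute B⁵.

tr B = −5 and det B = 6, so the characteristic polynomial is λ² − (−5)λ + (6) with roots −2 and −3.
Eigenvectors give P = [[3, −1], [−2, 1]] with P⁻¹ = [[1, 1], [2, 3]], and B = P·diag(−2, −3)·P⁻¹.
Then B⁵ = P·diag(−32, −243)·P⁻¹ = [[−96, 243], [64, −243]] · [[1, 1], [2, 3]] = [[390, 633], [−422, −665]].

[[390, 633], [−422, −665]]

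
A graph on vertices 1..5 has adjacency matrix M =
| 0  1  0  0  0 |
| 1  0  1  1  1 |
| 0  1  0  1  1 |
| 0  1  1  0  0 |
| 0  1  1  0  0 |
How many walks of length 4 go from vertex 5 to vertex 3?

The number of length-4 walks from vertex 5 to vertex 3 is entry (5,3) of M^4, where M is the adjacency matrix.
M^2 = [[1, 0, 1, 1, 1], [0, 4, 2, 1, 1], [1, 2, 3, 1, 1], [1, 1, 1, 2, 2], [1, 1, 1, 2, 2]]
M^3 = [[0, 4, 2, 1, 1], [4, 4, 6, 6, 6], [2, 6, 4, 5, 5], [1, 6, 5, 2, 2], [1, 6, 5, 2, 2]]
M^4 = [[4, 4, 6, 6, 6], [4, 22, 16, 10, 10], [6, 16, 16, 10, 10], [6, 10, 10, 11, 11], [6, 10, 10, 11, 11]]

10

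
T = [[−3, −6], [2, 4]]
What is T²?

T² = T (a projection; rank 1, trace 1), so T² = T.

[[−3, −6], [2, 4]]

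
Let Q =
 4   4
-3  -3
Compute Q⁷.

[[4, 4], [-3, -3]]

Q² = Q (a projection; rank 1, trace 1), so Q⁷ = Q.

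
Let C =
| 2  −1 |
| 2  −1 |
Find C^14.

C² = C (a projection; rank 1, trace 1), so C^14 = C.

[[2, −1], [2, −1]]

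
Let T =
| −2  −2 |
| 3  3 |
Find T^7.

[[−2, −2], [3, 3]]

T² = T (a projection; rank 1, trace 1), so T^7 = T.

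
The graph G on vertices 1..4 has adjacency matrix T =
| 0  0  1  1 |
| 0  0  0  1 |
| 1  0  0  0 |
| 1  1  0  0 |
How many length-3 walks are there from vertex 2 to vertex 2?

0

The number of length-3 walks from vertex 2 to vertex 2 is entry (2,2) of T^3, where T is the adjacency matrix.
T^2 = [[2, 1, 0, 0], [1, 1, 0, 0], [0, 0, 1, 1], [0, 0, 1, 2]]
T^3 = [[0, 0, 2, 3], [0, 0, 1, 2], [2, 1, 0, 0], [3, 2, 0, 0]]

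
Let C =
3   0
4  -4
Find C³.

[[27, 0], [52, -64]]

C² = [[9, 0], [-4, 16]]
C³ = [[27, 0], [52, -64]]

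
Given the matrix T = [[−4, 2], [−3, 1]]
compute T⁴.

tr T = −3 and det T = 2, so the characteristic polynomial is λ² − (−3)λ + (2) with roots −1 and −2.
Eigenvectors give P = [[−2, 1], [−3, 1]] with P⁻¹ = [[1, −1], [3, −2]], and T = P·diag(−1, −2)·P⁻¹.
Then T⁴ = P·diag(1, 16)·P⁻¹ = [[−2, 16], [−3, 16]] · [[1, −1], [3, −2]] = [[46, −30], [45, −29]].

[[46, −30], [45, −29]]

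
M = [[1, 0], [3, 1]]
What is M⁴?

[[1, 0], [12, 1]]

M = I + N where N = [[0, 0], [3, 0]] is strictly lower-triangular, so N² = 0.
(I + N)⁴ = I + 4·N = [[1, 0], [12, 1]].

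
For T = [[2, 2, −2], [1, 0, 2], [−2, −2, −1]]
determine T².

[[10, 8, 2], [−2, −2, −4], [−4, −2, 1]]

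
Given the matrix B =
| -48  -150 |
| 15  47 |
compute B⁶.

tr B = -1 and det B = -6, so the characteristic polynomial is λ² − (-1)λ + (-6) with roots -3 and 2.
Eigenvectors give P = [[10, -3], [-3, 1]] with P⁻¹ = [[1, 3], [3, 10]], and B = P·diag(-3, 2)·P⁻¹.
Then B⁶ = P·diag(729, 64)·P⁻¹ = [[7290, -192], [-2187, 64]] · [[1, 3], [3, 10]] = [[6714, 19950], [-1995, -5921]].

[[6714, 19950], [-1995, -5921]]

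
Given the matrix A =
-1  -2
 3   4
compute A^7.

[[-253, -254], [381, 382]]

tr A = 3 and det A = 2, so the characteristic polynomial is λ² − (3)λ + (2) with roots 2 and 1.
Eigenvectors give P = [[-2, -1], [3, 1]] with P⁻¹ = [[1, 1], [-3, -2]], and A = P·diag(2, 1)·P⁻¹.
Then A^7 = P·diag(128, 1)·P⁻¹ = [[-256, -1], [384, 1]] · [[1, 1], [-3, -2]] = [[-253, -254], [381, 382]].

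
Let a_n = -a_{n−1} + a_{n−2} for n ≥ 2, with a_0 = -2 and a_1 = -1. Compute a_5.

With companion matrix Q = [[-1, 1], [1, 0]], [a_n, a_{n−1}]ᵀ = Q·[a_{n−1}, a_{n−2}]ᵀ, so [a_5, a_4]ᵀ = Q⁴·[a_1, a_0]ᵀ.
Q⁴ = [[5, -3], [-3, 2]], giving [a_5, a_4]ᵀ = [[1], [-1]].

1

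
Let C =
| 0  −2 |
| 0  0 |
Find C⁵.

C is strictly triangular, hence nilpotent: C² = 0, so C⁵ = 0.

[[0, 0], [0, 0]]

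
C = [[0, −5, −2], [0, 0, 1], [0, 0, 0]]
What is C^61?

C is strictly triangular, hence nilpotent: C^3 = 0, so C^61 = 0.

[[0, 0, 0], [0, 0, 0], [0, 0, 0]]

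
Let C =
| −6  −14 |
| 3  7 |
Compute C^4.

C² = C (a projection; rank 1, trace 1), so C^4 = C.

[[−6, −14], [3, 7]]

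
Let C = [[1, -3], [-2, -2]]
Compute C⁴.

[[55, 51], [34, 106]]

C² = [[7, 3], [2, 10]]
C³ = [[1, -27], [-18, -26]]
C⁴ = [[55, 51], [34, 106]]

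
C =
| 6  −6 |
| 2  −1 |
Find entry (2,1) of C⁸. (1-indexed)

12610

tr C = 5 and det C = 6, so the characteristic polynomial is λ² − (5)λ + (6) with roots 2 and 3.
Eigenvectors give P = [[−3, 2], [−2, 1]] with P⁻¹ = [[1, −2], [2, −3]], and C = P·diag(2, 3)·P⁻¹.
Then C⁸ = P·diag(256, 6561)·P⁻¹ = [[−768, 13122], [−512, 6561]] · [[1, −2], [2, −3]] = [[25476, −37830], [12610, −18659]].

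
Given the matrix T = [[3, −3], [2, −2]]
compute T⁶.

[[3, −3], [2, −2]]

T² = T (a projection; rank 1, trace 1), so T⁶ = T.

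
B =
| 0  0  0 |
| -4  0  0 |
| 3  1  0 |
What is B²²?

[[0, 0, 0], [0, 0, 0], [0, 0, 0]]

B is strictly triangular, hence nilpotent: B³ = 0, so B²² = 0.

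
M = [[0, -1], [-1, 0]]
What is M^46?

M² = I (check: tr M = 0 and det M = -1), so M^46 = I since 46 is even.

[[1, 0], [0, 1]]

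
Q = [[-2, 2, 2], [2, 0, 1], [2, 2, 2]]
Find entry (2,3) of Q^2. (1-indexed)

6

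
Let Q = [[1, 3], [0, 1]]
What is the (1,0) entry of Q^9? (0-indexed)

Q = I + N where N = [[0, 3], [0, 0]] is strictly upper-triangular, so N^2 = 0.
(I + N)^9 = I + 9·N = [[1, 27], [0, 1]].

0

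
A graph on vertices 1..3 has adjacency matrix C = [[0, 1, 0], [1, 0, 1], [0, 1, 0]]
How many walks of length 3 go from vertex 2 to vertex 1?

2

The number of length-3 walks from vertex 2 to vertex 1 is entry (2,1) of C^3, where C is the adjacency matrix.
C^2 = [[1, 0, 1], [0, 2, 0], [1, 0, 1]]
C^3 = [[0, 2, 0], [2, 0, 2], [0, 2, 0]]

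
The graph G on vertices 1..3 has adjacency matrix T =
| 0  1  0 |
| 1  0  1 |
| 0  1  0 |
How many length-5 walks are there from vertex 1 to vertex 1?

The number of length-5 walks from vertex 1 to vertex 1 is entry (1,1) of T⁵, where T is the adjacency matrix.
T² = [[1, 0, 1], [0, 2, 0], [1, 0, 1]]
T³ = [[0, 2, 0], [2, 0, 2], [0, 2, 0]]
T⁴ = [[2, 0, 2], [0, 4, 0], [2, 0, 2]]
T⁵ = [[0, 4, 0], [4, 0, 4], [0, 4, 0]]

0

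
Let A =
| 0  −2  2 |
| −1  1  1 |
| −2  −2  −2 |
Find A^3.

[[18, 10, 2], [5, 13, 1], [−2, −2, 22]]

A^2 = [[−2, −6, −6], [−3, 1, −3], [6, 6, −2]]
A^3 = [[18, 10, 2], [5, 13, 1], [−2, −2, 22]]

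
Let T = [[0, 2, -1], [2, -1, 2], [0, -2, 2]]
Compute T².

[[4, 0, 2], [-2, 1, 0], [-4, -2, 0]]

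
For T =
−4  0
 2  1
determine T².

[[16, 0], [−6, 1]]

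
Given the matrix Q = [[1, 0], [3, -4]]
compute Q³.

Q² = [[1, 0], [-9, 16]]
Q³ = [[1, 0], [39, -64]]

[[1, 0], [39, -64]]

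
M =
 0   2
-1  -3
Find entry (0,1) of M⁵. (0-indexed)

62

tr M = -3 and det M = 2, so the characteristic polynomial is λ² − (-3)λ + (2) with roots -1 and -2.
Eigenvectors give P = [[2, -1], [-1, 1]] with P⁻¹ = [[1, 1], [1, 2]], and M = P·diag(-1, -2)·P⁻¹.
Then M⁵ = P·diag(-1, -32)·P⁻¹ = [[-2, 32], [1, -32]] · [[1, 1], [1, 2]] = [[30, 62], [-31, -63]].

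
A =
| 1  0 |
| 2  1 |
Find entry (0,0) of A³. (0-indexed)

A = I + N where N = [[0, 0], [2, 0]] is strictly lower-triangular, so N² = 0.
(I + N)³ = I + 3·N = [[1, 0], [6, 1]].

1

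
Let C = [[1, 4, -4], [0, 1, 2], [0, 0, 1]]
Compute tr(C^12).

C = I + N where N = [[0, 4, -4], [0, 0, 2], [0, 0, 0]] is strictly upper-triangular, so N^3 = 0.
(I + N)^12 = I + 12·N + 66·N^2 = [[1, 48, 480], [0, 1, 24], [0, 0, 1]].

3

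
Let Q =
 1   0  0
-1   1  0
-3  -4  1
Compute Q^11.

Q = I + N where N = [[0, 0, 0], [-1, 0, 0], [-3, -4, 0]] is strictly lower-triangular, so N^3 = 0.
(I + N)^11 = I + 11·N + 55·N^2 = [[1, 0, 0], [-11, 1, 0], [187, -44, 1]].

[[1, 0, 0], [-11, 1, 0], [187, -44, 1]]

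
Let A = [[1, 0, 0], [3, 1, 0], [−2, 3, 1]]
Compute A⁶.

[[1, 0, 0], [18, 1, 0], [123, 18, 1]]

A = I + N where N = [[0, 0, 0], [3, 0, 0], [−2, 3, 0]] is strictly lower-triangular, so N³ = 0.
(I + N)⁶ = I + 6·N + 15·N² = [[1, 0, 0], [18, 1, 0], [123, 18, 1]].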